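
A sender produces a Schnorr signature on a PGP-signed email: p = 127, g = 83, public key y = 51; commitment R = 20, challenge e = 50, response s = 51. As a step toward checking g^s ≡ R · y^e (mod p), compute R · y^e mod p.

Squares mod 127: 51^1≡51, 51^2≡61, 51^4≡38, 51^8≡47, 51^16≡50, 51^32≡87
50 = 32 + 16 + 2, so 51^50 ≡ 87·50·61 ≡ 47 (mod 127)
R · y^e ≡ 20·47 = 940 ≡ 51 (mod 127)

51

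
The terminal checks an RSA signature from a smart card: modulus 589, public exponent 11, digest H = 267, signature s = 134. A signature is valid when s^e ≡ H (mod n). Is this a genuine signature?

genuine

s^2 ≡ 134^2 = 17956 ≡ 286
s^4 ≡ 286^2 = 81796 ≡ 514
s^8 ≡ 514^2 = 264196 ≡ 324
11 = 8 + 2 + 1, so s^11 ≡ 324·286·134 ≡ 267 (mod 589)
Since 267 equals the digest 267, verification succeeds.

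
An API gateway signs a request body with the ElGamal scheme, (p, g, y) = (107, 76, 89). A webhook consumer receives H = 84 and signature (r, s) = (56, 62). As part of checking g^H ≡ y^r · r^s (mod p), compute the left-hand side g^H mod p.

Squares mod 107: 76^1≡76, 76^2≡105, 76^4≡4, 76^8≡16, 76^16≡42, 76^32≡52, 76^64≡29
84 = 64 + 16 + 4, so 76^84 ≡ 29·42·4 ≡ 57 (mod 107)

57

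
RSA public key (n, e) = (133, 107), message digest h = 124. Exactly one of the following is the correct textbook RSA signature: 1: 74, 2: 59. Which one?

Candidate 1: 74^2 = 5476 ≡ 23; 74^4 ≡ 23^2 = 529 ≡ 130; 74^8 ≡ 130^2 = 16900 ≡ 9; 74^16 ≡ 9^2 = 81; 74^32 ≡ 81^2 = 6561 ≡ 44; 74^64 ≡ 44^2 = 1936 ≡ 74; 107 = 64 + 32 + 8 + 2 + 1, so 74^107 ≡ 74·44·9·23·74 ≡ 9 (mod 133)
Candidate 2: 59^2 = 3481 ≡ 23; 59^4 ≡ 23^2 = 529 ≡ 130; 59^8 ≡ 130^2 = 16900 ≡ 9; 59^16 ≡ 9^2 = 81; 59^32 ≡ 81^2 = 6561 ≡ 44; 59^64 ≡ 44^2 = 1936 ≡ 74; 107 = 64 + 32 + 8 + 2 + 1, so 59^107 ≡ 74·44·9·23·59 ≡ 124 (mod 133)
  → matches h = 124

2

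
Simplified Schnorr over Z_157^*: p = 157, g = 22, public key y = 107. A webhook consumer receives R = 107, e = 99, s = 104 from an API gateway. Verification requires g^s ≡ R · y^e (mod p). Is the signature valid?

valid

g^s mod p:
22^2 = 484 ≡ 13
22^4 ≡ 13^2 = 169 ≡ 12
22^8 ≡ 12^2 = 144
22^16 ≡ 144^2 = 20736 ≡ 12
22^32 ≡ 12^2 = 144
22^64 ≡ 144^2 = 20736 ≡ 12
104 = 64 + 32 + 8, so 22^104 ≡ 12·144·144 ≡ 144 (mod 157)
R · y^e mod p:
107^2 = 11449 ≡ 145
107^4 ≡ 145^2 = 21025 ≡ 144
107^8 ≡ 144^2 = 20736 ≡ 12
107^16 ≡ 12^2 = 144
107^32 ≡ 144^2 = 20736 ≡ 12
107^64 ≡ 12^2 = 144
99 = 64 + 32 + 2 + 1, so 107^99 ≡ 144·12·145·107 ≡ 129 (mod 157)
107·129 = 13803 ≡ 144 (mod 157)
144 ≡ 144 (mod 157); signature holds.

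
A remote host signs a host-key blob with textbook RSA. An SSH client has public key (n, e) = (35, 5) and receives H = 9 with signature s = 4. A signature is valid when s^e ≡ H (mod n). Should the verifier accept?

Squares mod 35: s^1≡4, s^2≡16, s^4≡11
5 = 4 + 1, so s^5 ≡ 11·4 ≡ 9 (mod 35)
Since 9 equals the digest 9, verification succeeds.

accept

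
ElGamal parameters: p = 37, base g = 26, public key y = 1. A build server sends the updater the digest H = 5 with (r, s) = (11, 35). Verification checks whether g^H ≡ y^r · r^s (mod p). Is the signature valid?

Left side g^H mod p:
26^2 = 676 ≡ 10
26^4 ≡ 10^2 = 100 ≡ 26
5 = 4 + 1, so 26^5 ≡ 26·26 ≡ 10 (mod 37)
Right side y^r · r^s mod p:
1^2 = 1
1^4 ≡ 1^2 = 1
1^8 ≡ 1^2 = 1
11 = 8 + 2 + 1, so 1^11 ≡ 1·1·1 ≡ 1 (mod 37)
11^2 = 121 ≡ 10
11^4 ≡ 10^2 = 100 ≡ 26
11^8 ≡ 26^2 = 676 ≡ 10
11^16 ≡ 10^2 = 100 ≡ 26
11^32 ≡ 26^2 = 676 ≡ 10
35 = 32 + 2 + 1, so 11^35 ≡ 10·10·11 ≡ 27 (mod 37)
1·27 = 27 ≡ 27 (mod 37)
10 ≠ 27, so verification fails.

invalid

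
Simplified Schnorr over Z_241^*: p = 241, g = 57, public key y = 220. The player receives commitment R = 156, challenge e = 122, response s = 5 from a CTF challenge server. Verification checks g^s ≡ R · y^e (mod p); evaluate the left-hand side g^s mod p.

130

57^2 = 3249 ≡ 116
57^4 ≡ 116^2 = 13456 ≡ 201
5 = 4 + 1, so 57^5 ≡ 201·57 ≡ 130 (mod 241)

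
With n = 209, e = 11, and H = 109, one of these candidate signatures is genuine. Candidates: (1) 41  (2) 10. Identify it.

2

Candidate 1: Squares mod 209: 41^1≡41, 41^2≡9, 41^4≡81, 41^8≡82; 11 = 8 + 2 + 1, so 41^11 ≡ 82·9·41 ≡ 162 (mod 209)
Candidate 2: Squares mod 209: 10^1≡10, 10^2≡100, 10^4≡177, 10^8≡188; 11 = 8 + 2 + 1, so 10^11 ≡ 188·100·10 ≡ 109 (mod 209)
  → matches H = 109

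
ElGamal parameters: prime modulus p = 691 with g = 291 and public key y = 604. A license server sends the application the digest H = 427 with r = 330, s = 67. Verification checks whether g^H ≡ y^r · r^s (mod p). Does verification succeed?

Left side g^H mod p:
291^2 = 84681 ≡ 379
291^4 ≡ 379^2 = 143641 ≡ 604
291^8 ≡ 604^2 = 364816 ≡ 659
291^16 ≡ 659^2 = 434281 ≡ 333
291^32 ≡ 333^2 = 110889 ≡ 329
291^64 ≡ 329^2 = 108241 ≡ 445
291^128 ≡ 445^2 = 198025 ≡ 399
291^256 ≡ 399^2 = 159201 ≡ 271
427 = 256 + 128 + 32 + 8 + 2 + 1, so 291^427 ≡ 271·399·329·659·379·291 ≡ 292 (mod 691)
Right side y^r · r^s mod p:
604^2 = 364816 ≡ 659
604^4 ≡ 659^2 = 434281 ≡ 333
604^8 ≡ 333^2 = 110889 ≡ 329
604^16 ≡ 329^2 = 108241 ≡ 445
604^32 ≡ 445^2 = 198025 ≡ 399
604^64 ≡ 399^2 = 159201 ≡ 271
604^128 ≡ 271^2 = 73441 ≡ 195
604^256 ≡ 195^2 = 38025 ≡ 20
330 = 256 + 64 + 8 + 2, so 604^330 ≡ 20·271·329·659 ≡ 329 (mod 691)
330^2 = 108900 ≡ 413
330^4 ≡ 413^2 = 170569 ≡ 583
330^8 ≡ 583^2 = 339889 ≡ 608
330^16 ≡ 608^2 = 369664 ≡ 670
330^32 ≡ 670^2 = 448900 ≡ 441
330^64 ≡ 441^2 = 194481 ≡ 310
67 = 64 + 2 + 1, so 330^67 ≡ 310·413·330 ≡ 87 (mod 691)
329·87 = 28623 ≡ 292 (mod 691)
292 ≡ 292 (mod 691), so the signature is genuine.

passes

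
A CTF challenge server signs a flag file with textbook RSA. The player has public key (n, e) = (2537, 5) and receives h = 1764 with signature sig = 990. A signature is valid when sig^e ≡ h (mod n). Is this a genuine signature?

genuine

sig^5 mod 2537 = 1764
sig^5 mod 2537 = 1764 matches h.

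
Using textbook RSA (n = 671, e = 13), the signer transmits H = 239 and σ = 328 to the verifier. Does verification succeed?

fails

Squares mod 671: σ^1≡328, σ^2≡224, σ^4≡522, σ^8≡58
13 = 8 + 4 + 1, so σ^13 ≡ 58·522·328 ≡ 399 (mod 671)
The recovered value 399 does not match the digest 239.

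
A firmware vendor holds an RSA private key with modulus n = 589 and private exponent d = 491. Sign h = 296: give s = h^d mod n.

425

h^2 ≡ 296^2 = 87616 ≡ 444
h^4 ≡ 444^2 = 197136 ≡ 410
h^8 ≡ 410^2 = 168100 ≡ 235
h^16 ≡ 235^2 = 55225 ≡ 448
h^32 ≡ 448^2 = 200704 ≡ 444
h^64 ≡ 444^2 = 197136 ≡ 410
h^128 ≡ 410^2 = 168100 ≡ 235
h^256 ≡ 235^2 = 55225 ≡ 448
491 = 256 + 128 + 64 + 32 + 8 + 2 + 1, so h^491 ≡ 448·235·410·444·235·444·296 ≡ 425 (mod 589)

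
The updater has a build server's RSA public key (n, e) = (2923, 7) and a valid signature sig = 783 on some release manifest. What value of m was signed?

Squares mod 2923: sig^1≡783, sig^2≡2182, sig^4≡2480
7 = 4 + 2 + 1, so sig^7 ≡ 2480·2182·783 ≡ 1770 (mod 2923)

1770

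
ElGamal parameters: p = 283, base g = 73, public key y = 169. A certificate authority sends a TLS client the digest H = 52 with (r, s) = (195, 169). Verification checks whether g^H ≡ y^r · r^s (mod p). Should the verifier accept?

accept

Left side g^H mod p:
73^2 = 5329 ≡ 235
73^4 ≡ 235^2 = 55225 ≡ 40
73^8 ≡ 40^2 = 1600 ≡ 185
73^16 ≡ 185^2 = 34225 ≡ 265
73^32 ≡ 265^2 = 70225 ≡ 41
52 = 32 + 16 + 4, so 73^52 ≡ 41·265·40 ≡ 195 (mod 283)
Right side y^r · r^s mod p:
169^2 = 28561 ≡ 261
169^4 ≡ 261^2 = 68121 ≡ 201
169^8 ≡ 201^2 = 40401 ≡ 215
169^16 ≡ 215^2 = 46225 ≡ 96
169^32 ≡ 96^2 = 9216 ≡ 160
169^64 ≡ 160^2 = 25600 ≡ 130
169^128 ≡ 130^2 = 16900 ≡ 203
195 = 128 + 64 + 2 + 1, so 169^195 ≡ 203·130·261·169 ≡ 61 (mod 283)
195^2 = 38025 ≡ 103
195^4 ≡ 103^2 = 10609 ≡ 138
195^8 ≡ 138^2 = 19044 ≡ 83
195^16 ≡ 83^2 = 6889 ≡ 97
195^32 ≡ 97^2 = 9409 ≡ 70
195^64 ≡ 70^2 = 4900 ≡ 89
195^128 ≡ 89^2 = 7921 ≡ 280
169 = 128 + 32 + 8 + 1, so 195^169 ≡ 280·70·83·195 ≡ 263 (mod 283)
61·263 = 16043 ≡ 195 (mod 283)
195 ≡ 195 (mod 283), so the signature is genuine.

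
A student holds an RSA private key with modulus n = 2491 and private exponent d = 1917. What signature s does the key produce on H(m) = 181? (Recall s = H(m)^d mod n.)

2287

(H(m))^2 ≡ 181^2 = 32761 ≡ 378
(H(m))^4 ≡ 378^2 = 142884 ≡ 897
(H(m))^8 ≡ 897^2 = 804609 ≡ 16
(H(m))^16 ≡ 16^2 = 256
(H(m))^32 ≡ 256^2 = 65536 ≡ 770
(H(m))^64 ≡ 770^2 = 592900 ≡ 42
(H(m))^128 ≡ 42^2 = 1764
(H(m))^256 ≡ 1764^2 = 3111696 ≡ 437
(H(m))^512 ≡ 437^2 = 190969 ≡ 1653
(H(m))^1024 ≡ 1653^2 = 2732409 ≡ 2273
1917 = 1024 + 512 + 256 + 64 + 32 + 16 + 8 + 4 + 1, so (H(m))^1917 ≡ 2273·1653·437·42·770·256·16·897·181 ≡ 2287 (mod 2491)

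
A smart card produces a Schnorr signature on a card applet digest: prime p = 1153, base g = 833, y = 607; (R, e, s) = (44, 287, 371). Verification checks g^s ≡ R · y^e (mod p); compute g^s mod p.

573

833^2 = 693889 ≡ 936
833^4 ≡ 936^2 = 876096 ≡ 969
833^8 ≡ 969^2 = 938961 ≡ 419
833^16 ≡ 419^2 = 175561 ≡ 305
833^32 ≡ 305^2 = 93025 ≡ 785
833^64 ≡ 785^2 = 616225 ≡ 523
833^128 ≡ 523^2 = 273529 ≡ 268
833^256 ≡ 268^2 = 71824 ≡ 338
371 = 256 + 64 + 32 + 16 + 2 + 1, so 833^371 ≡ 338·523·785·305·936·833 ≡ 573 (mod 1153)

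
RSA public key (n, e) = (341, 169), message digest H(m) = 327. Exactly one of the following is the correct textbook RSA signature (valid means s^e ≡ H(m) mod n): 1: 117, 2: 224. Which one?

1

Candidate 1: 117^2 = 13689 ≡ 49; 117^4 ≡ 49^2 = 2401 ≡ 14; 117^8 ≡ 14^2 = 196; 117^16 ≡ 196^2 = 38416 ≡ 224; 117^32 ≡ 224^2 = 50176 ≡ 49; 117^64 ≡ 49^2 = 2401 ≡ 14; 117^128 ≡ 14^2 = 196; 169 = 128 + 32 + 8 + 1, so 117^169 ≡ 196·49·196·117 ≡ 327 (mod 341)
  → matches H(m) = 327
Candidate 2: 224^2 = 50176 ≡ 49; 224^4 ≡ 49^2 = 2401 ≡ 14; 224^8 ≡ 14^2 = 196; 224^16 ≡ 196^2 = 38416 ≡ 224; 224^32 ≡ 224^2 = 50176 ≡ 49; 224^64 ≡ 49^2 = 2401 ≡ 14; 224^128 ≡ 14^2 = 196; 169 = 128 + 32 + 8 + 1, so 224^169 ≡ 196·49·196·224 ≡ 14 (mod 341)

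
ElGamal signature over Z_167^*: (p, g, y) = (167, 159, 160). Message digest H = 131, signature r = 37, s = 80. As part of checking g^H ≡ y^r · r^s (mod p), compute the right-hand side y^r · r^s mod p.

140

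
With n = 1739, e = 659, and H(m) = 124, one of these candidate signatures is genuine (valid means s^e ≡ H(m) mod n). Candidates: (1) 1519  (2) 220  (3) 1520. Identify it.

Candidate 1: 1519^659 mod 1739 = 124
  → matches H(m) = 124
Candidate 2: 220^659 mod 1739 = 1615
Candidate 3: 1520^659 mod 1739 = 28

1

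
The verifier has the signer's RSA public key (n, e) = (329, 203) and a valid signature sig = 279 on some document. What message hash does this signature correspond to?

Squares mod 329: sig^1≡279, sig^2≡197, sig^4≡316, sig^8≡169, sig^16≡267, sig^32≡225, sig^64≡288, sig^128≡36
203 = 128 + 64 + 8 + 2 + 1, so sig^203 ≡ 36·288·169·197·279 ≡ 76 (mod 329)

76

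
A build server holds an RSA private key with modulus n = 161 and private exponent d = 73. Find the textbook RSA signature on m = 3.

Squares mod 161: m^1≡3, m^2≡9, m^4≡81, m^8≡121, m^16≡151, m^32≡100, m^64≡18
73 = 64 + 8 + 1, so m^73 ≡ 18·121·3 ≡ 94 (mod 161)

94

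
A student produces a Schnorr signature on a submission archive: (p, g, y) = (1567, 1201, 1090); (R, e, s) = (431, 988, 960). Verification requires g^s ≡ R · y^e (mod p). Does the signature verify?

g^s mod p:
1201^2 = 1442401 ≡ 761
1201^4 ≡ 761^2 = 579121 ≡ 898
1201^8 ≡ 898^2 = 806404 ≡ 966
1201^16 ≡ 966^2 = 933156 ≡ 791
1201^32 ≡ 791^2 = 625681 ≡ 448
1201^64 ≡ 448^2 = 200704 ≡ 128
1201^128 ≡ 128^2 = 16384 ≡ 714
1201^256 ≡ 714^2 = 509796 ≡ 521
1201^512 ≡ 521^2 = 271441 ≡ 350
960 = 512 + 256 + 128 + 64, so 1201^960 ≡ 350·521·714·128 ≡ 1006 (mod 1567)
R · y^e mod p:
1090^2 = 1188100 ≡ 314
1090^4 ≡ 314^2 = 98596 ≡ 1442
1090^8 ≡ 1442^2 = 2079364 ≡ 1522
1090^16 ≡ 1522^2 = 2316484 ≡ 458
1090^32 ≡ 458^2 = 209764 ≡ 1353
1090^64 ≡ 1353^2 = 1830609 ≡ 353
1090^128 ≡ 353^2 = 124609 ≡ 816
1090^256 ≡ 816^2 = 665856 ≡ 1448
1090^512 ≡ 1448^2 = 2096704 ≡ 58
988 = 512 + 256 + 128 + 64 + 16 + 8 + 4, so 1090^988 ≡ 58·1448·816·353·458·1522·1442 ≡ 355 (mod 1567)
431·355 = 153005 ≡ 1006 (mod 1567)
1006 ≡ 1006 (mod 1567); signature holds.

verifies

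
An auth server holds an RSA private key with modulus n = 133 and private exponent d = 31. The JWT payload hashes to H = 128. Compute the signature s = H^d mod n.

2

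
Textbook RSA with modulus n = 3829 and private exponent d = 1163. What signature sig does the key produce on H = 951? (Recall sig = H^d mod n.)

Squares mod 3829: H^1≡951, H^2≡757, H^4≡2528, H^8≡183, H^16≡2857, H^32≡2850, H^64≡1191, H^128≡1751, H^256≡2801, H^512≡3809, H^1024≡400
1163 = 1024 + 128 + 8 + 2 + 1, so H^1163 ≡ 400·1751·183·757·951 ≡ 48 (mod 3829)

48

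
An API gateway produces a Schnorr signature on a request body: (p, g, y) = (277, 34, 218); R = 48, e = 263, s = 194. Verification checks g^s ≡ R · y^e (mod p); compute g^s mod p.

34^2 = 1156 ≡ 48
34^4 ≡ 48^2 = 2304 ≡ 88
34^8 ≡ 88^2 = 7744 ≡ 265
34^16 ≡ 265^2 = 70225 ≡ 144
34^32 ≡ 144^2 = 20736 ≡ 238
34^64 ≡ 238^2 = 56644 ≡ 136
34^128 ≡ 136^2 = 18496 ≡ 214
194 = 128 + 64 + 2, so 34^194 ≡ 214·136·48 ≡ 81 (mod 277)

81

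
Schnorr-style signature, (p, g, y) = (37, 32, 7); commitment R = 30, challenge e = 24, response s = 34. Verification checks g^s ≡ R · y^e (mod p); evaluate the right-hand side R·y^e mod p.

Squares mod 37: 7^1≡7, 7^2≡12, 7^4≡33, 7^8≡16, 7^16≡34
24 = 16 + 8, so 7^24 ≡ 34·16 ≡ 26 (mod 37)
R · y^e ≡ 30·26 = 780 ≡ 3 (mod 37)

3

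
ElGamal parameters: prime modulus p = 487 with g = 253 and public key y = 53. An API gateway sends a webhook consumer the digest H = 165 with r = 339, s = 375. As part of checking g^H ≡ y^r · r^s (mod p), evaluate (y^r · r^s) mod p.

206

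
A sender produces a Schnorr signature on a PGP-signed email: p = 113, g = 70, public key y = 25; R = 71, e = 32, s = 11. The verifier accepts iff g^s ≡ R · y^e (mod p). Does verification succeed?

passes

g^s mod p:
70^11 mod 113 = 6
R · y^e mod p:
25^32 mod 113 = 16
71·16 = 1136 ≡ 6 (mod 113)
6 ≡ 6 (mod 113); signature holds.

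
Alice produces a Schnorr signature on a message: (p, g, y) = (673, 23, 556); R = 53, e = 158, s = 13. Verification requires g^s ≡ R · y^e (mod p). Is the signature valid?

g^s mod p:
23^2 = 529
23^4 ≡ 529^2 = 279841 ≡ 546
23^8 ≡ 546^2 = 298116 ≡ 650
13 = 8 + 4 + 1, so 23^13 ≡ 650·546·23 ≡ 556 (mod 673)
R · y^e mod p:
556^2 = 309136 ≡ 229
556^4 ≡ 229^2 = 52441 ≡ 620
556^8 ≡ 620^2 = 384400 ≡ 117
556^16 ≡ 117^2 = 13689 ≡ 229
556^32 ≡ 229^2 = 52441 ≡ 620
556^64 ≡ 620^2 = 384400 ≡ 117
556^128 ≡ 117^2 = 13689 ≡ 229
158 = 128 + 16 + 8 + 4 + 2, so 556^158 ≡ 229·229·117·620·229 ≡ 620 (mod 673)
53·620 = 32860 ≡ 556 (mod 673)
556 ≡ 556 (mod 673); signature holds.

valid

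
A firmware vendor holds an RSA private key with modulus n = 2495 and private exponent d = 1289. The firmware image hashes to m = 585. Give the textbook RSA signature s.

785

m^2 ≡ 585^2 = 342225 ≡ 410
m^4 ≡ 410^2 = 168100 ≡ 935
m^8 ≡ 935^2 = 874225 ≡ 975
m^16 ≡ 975^2 = 950625 ≡ 30
m^32 ≡ 30^2 = 900
m^64 ≡ 900^2 = 810000 ≡ 1620
m^128 ≡ 1620^2 = 2624400 ≡ 2155
m^256 ≡ 2155^2 = 4644025 ≡ 830
m^512 ≡ 830^2 = 688900 ≡ 280
m^1024 ≡ 280^2 = 78400 ≡ 1055
1289 = 1024 + 256 + 8 + 1, so m^1289 ≡ 1055·830·975·585 ≡ 785 (mod 2495)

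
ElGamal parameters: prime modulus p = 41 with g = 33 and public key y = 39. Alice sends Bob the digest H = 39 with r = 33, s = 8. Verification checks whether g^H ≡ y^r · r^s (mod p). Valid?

yes

Left side g^H mod p:
33^2 = 1089 ≡ 23
33^4 ≡ 23^2 = 529 ≡ 37
33^8 ≡ 37^2 = 1369 ≡ 16
33^16 ≡ 16^2 = 256 ≡ 10
33^32 ≡ 10^2 = 100 ≡ 18
39 = 32 + 4 + 2 + 1, so 33^39 ≡ 18·37·23·33 ≡ 5 (mod 41)
Right side y^r · r^s mod p:
39^2 = 1521 ≡ 4
39^4 ≡ 4^2 = 16
39^8 ≡ 16^2 = 256 ≡ 10
39^16 ≡ 10^2 = 100 ≡ 18
39^32 ≡ 18^2 = 324 ≡ 37
33 = 32 + 1, so 39^33 ≡ 37·39 ≡ 8 (mod 41)
33^2 = 1089 ≡ 23
33^4 ≡ 23^2 = 529 ≡ 37
33^8 ≡ 37^2 = 1369 ≡ 16
8·16 = 128 ≡ 5 (mod 41)
5 ≡ 5 (mod 41), so the signature is genuine.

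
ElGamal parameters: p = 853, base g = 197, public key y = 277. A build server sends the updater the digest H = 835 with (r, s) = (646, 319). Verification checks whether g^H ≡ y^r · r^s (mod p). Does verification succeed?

passes

Left side g^H mod p:
197^835 mod 853 = 732
Right side y^r · r^s mod p:
277^646 mod 853 = 729
646^319 mod 853 = 682
729·682 = 497178 ≡ 732 (mod 853)
732 ≡ 732 (mod 853), so the signature is genuine.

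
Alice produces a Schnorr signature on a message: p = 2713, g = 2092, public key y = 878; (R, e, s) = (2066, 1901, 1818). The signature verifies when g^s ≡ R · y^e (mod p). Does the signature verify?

g^s mod p:
Squares mod 2713: 2092^1≡2092, 2092^2≡395, 2092^4≡1384, 2092^8≡78, 2092^16≡658, 2092^32≡1597, 2092^64≡189, 2092^128≡452, 2092^256≡829, 2092^512≡852, 2092^1024≡1533
1818 = 1024 + 512 + 256 + 16 + 8 + 2, so 2092^1818 ≡ 1533·852·829·658·78·395 ≡ 1734 (mod 2713)
R · y^e mod p:
Squares mod 2713: 878^1≡878, 878^2≡392, 878^4≡1736, 878^8≡2266, 878^16≡1760, 878^32≡2067, 878^64≡2227, 878^128≡165, 878^256≡95, 878^512≡886, 878^1024≡939
1901 = 1024 + 512 + 256 + 64 + 32 + 8 + 4 + 1, so 878^1901 ≡ 939·886·95·2227·2067·2266·1736·878 ≡ 2291 (mod 2713)
2066·2291 = 4733206 ≡ 1734 (mod 2713)
1734 ≡ 1734 (mod 2713); signature holds.

verifies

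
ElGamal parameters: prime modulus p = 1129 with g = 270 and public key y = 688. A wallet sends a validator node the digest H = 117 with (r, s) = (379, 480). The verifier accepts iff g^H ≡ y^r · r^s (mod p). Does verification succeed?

passes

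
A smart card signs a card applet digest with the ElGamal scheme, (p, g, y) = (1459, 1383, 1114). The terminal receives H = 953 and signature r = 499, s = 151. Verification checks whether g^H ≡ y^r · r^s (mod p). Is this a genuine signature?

forged

Left side g^H mod p:
1383^953 mod 1459 = 1151
Right side y^r · r^s mod p:
1114^499 mod 1459 = 996
499^151 mod 1459 = 684
996·684 = 681264 ≡ 1370 (mod 1459)
1151 ≠ 1370, so verification fails.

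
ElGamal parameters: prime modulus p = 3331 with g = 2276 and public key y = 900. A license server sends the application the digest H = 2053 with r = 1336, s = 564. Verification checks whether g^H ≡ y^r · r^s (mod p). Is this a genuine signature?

Left side g^H mod p:
2276^2053 mod 3331 = 2385
Right side y^r · r^s mod p:
900^1336 mod 3331 = 2573
1336^564 mod 3331 = 2208
2573·2208 = 5681184 ≡ 1829 (mod 3331)
2385 ≠ 1829, so verification fails.

forged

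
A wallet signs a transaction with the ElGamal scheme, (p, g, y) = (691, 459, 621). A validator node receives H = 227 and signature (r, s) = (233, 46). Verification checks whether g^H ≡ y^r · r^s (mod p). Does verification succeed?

fails

Left side g^H mod p:
Squares mod 691: 459^1≡459, 459^2≡617, 459^4≡639, 459^8≡631, 459^16≡145, 459^32≡295, 459^64≡650, 459^128≡299
227 = 128 + 64 + 32 + 2 + 1, so 459^227 ≡ 299·650·295·617·459 ≡ 172 (mod 691)
Right side y^r · r^s mod p:
Squares mod 691: 621^1≡621, 621^2≡63, 621^4≡514, 621^8≡234, 621^16≡167, 621^32≡249, 621^64≡502, 621^128≡480
233 = 128 + 64 + 32 + 8 + 1, so 621^233 ≡ 480·502·249·234·621 ≡ 235 (mod 691)
Squares mod 691: 233^1≡233, 233^2≡391, 233^4≡170, 233^8≡569, 233^16≡373, 233^32≡238
46 = 32 + 8 + 4 + 2, so 233^46 ≡ 238·569·170·391 ≡ 197 (mod 691)
235·197 = 46295 ≡ 689 (mod 691)
172 ≠ 689, so verification fails.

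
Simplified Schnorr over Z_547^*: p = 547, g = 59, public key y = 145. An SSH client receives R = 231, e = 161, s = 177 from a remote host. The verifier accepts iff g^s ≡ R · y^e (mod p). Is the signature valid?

valid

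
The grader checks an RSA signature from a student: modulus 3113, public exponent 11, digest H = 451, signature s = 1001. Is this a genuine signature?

Squares mod 3113: s^1≡1001, s^2≡2728, s^4≡1914, s^8≡2508
11 = 8 + 2 + 1, so s^11 ≡ 2508·2728·1001 ≡ 451 (mod 3113)
s^11 mod 3113 = 451 matches H.

genuine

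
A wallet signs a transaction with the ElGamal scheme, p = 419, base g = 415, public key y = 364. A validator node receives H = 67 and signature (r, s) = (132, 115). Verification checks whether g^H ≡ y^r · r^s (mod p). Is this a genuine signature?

forged

Left side g^H mod p:
415^67 mod 419 = 304
Right side y^r · r^s mod p:
364^132 mod 419 = 47
132^115 mod 419 = 93
47·93 = 4371 ≡ 181 (mod 419)
304 ≠ 181, so verification fails.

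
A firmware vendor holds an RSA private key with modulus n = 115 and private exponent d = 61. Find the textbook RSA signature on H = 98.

58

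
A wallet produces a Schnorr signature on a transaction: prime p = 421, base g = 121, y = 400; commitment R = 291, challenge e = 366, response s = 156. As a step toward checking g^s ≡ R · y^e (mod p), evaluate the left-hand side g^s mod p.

291

121^2 = 14641 ≡ 327
121^4 ≡ 327^2 = 106929 ≡ 416
121^8 ≡ 416^2 = 173056 ≡ 25
121^16 ≡ 25^2 = 625 ≡ 204
121^32 ≡ 204^2 = 41616 ≡ 358
121^64 ≡ 358^2 = 128164 ≡ 180
121^128 ≡ 180^2 = 32400 ≡ 404
156 = 128 + 16 + 8 + 4, so 121^156 ≡ 404·204·25·416 ≡ 291 (mod 421)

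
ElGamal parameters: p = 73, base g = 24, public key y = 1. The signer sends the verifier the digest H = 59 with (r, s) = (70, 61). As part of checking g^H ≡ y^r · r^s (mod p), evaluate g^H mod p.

70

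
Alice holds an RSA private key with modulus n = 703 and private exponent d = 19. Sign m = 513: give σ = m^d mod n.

190

m^2 ≡ 513^2 = 263169 ≡ 247
m^4 ≡ 247^2 = 61009 ≡ 551
m^8 ≡ 551^2 = 303601 ≡ 608
m^16 ≡ 608^2 = 369664 ≡ 589
19 = 16 + 2 + 1, so m^19 ≡ 589·247·513 ≡ 190 (mod 703)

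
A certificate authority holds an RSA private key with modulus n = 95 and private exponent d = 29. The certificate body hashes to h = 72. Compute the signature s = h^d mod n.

22

h^2 ≡ 72^2 = 5184 ≡ 54
h^4 ≡ 54^2 = 2916 ≡ 66
h^8 ≡ 66^2 = 4356 ≡ 81
h^16 ≡ 81^2 = 6561 ≡ 6
29 = 16 + 8 + 4 + 1, so h^29 ≡ 6·81·66·72 ≡ 22 (mod 95)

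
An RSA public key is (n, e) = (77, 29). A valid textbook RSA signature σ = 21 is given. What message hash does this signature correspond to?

21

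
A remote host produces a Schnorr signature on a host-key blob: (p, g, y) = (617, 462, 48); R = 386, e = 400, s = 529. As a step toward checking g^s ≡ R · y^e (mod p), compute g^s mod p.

302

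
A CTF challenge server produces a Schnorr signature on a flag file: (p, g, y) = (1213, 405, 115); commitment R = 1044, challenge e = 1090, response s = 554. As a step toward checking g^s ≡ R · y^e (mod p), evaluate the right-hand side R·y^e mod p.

Squares mod 1213: 115^1≡115, 115^2≡1095, 115^4≡581, 115^8≡347, 115^16≡322, 115^32≡579, 115^64≡453, 115^128≡212, 115^256≡63, 115^512≡330, 115^1024≡943
1090 = 1024 + 64 + 2, so 115^1090 ≡ 943·453·1095 ≡ 306 (mod 1213)
R · y^e ≡ 1044·306 = 319464 ≡ 445 (mod 1213)

445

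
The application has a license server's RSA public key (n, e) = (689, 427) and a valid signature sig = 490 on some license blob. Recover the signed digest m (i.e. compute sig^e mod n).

334

sig^2 ≡ 490^2 = 240100 ≡ 328
sig^4 ≡ 328^2 = 107584 ≡ 100
sig^8 ≡ 100^2 = 10000 ≡ 354
sig^16 ≡ 354^2 = 125316 ≡ 607
sig^32 ≡ 607^2 = 368449 ≡ 523
sig^64 ≡ 523^2 = 273529 ≡ 685
sig^128 ≡ 685^2 = 469225 ≡ 16
sig^256 ≡ 16^2 = 256
427 = 256 + 128 + 32 + 8 + 2 + 1, so sig^427 ≡ 256·16·523·354·328·490 ≡ 334 (mod 689)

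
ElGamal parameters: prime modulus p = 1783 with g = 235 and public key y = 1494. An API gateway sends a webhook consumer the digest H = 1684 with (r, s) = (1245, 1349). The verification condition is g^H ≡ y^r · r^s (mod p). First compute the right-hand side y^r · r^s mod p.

Squares mod 1783: 1494^1≡1494, 1494^2≡1503, 1494^4≡1731, 1494^8≡921, 1494^16≡1316, 1494^32≡563, 1494^64≡1378, 1494^128≡1772, 1494^256≡121, 1494^512≡377, 1494^1024≡1272
1245 = 1024 + 128 + 64 + 16 + 8 + 4 + 1, so 1494^1245 ≡ 1272·1772·1378·1316·921·1731·1494 ≡ 627 (mod 1783)
Squares mod 1783: 1245^1≡1245, 1245^2≡598, 1245^4≡1004, 1245^8≡621, 1245^16≡513, 1245^32≡1068, 1245^64≡1287, 1245^128≡1745, 1245^256≡1444, 1245^512≡809, 1245^1024≡120
1349 = 1024 + 256 + 64 + 4 + 1, so 1245^1349 ≡ 120·1444·1287·1004·1245 ≡ 626 (mod 1783)
y^r · r^s ≡ 627·626 = 392502 ≡ 242 (mod 1783)

242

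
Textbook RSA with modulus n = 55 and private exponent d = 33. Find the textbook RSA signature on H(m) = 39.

29

(H(m))^2 ≡ 39^2 = 1521 ≡ 36
(H(m))^4 ≡ 36^2 = 1296 ≡ 31
(H(m))^8 ≡ 31^2 = 961 ≡ 26
(H(m))^16 ≡ 26^2 = 676 ≡ 16
(H(m))^32 ≡ 16^2 = 256 ≡ 36
33 = 32 + 1, so (H(m))^33 ≡ 36·39 ≡ 29 (mod 55)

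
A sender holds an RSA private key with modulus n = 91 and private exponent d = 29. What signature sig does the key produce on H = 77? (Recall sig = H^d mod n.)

77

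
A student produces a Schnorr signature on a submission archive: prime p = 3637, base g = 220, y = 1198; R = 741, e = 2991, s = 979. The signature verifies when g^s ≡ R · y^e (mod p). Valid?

g^s mod p:
220^2 = 48400 ≡ 1119
220^4 ≡ 1119^2 = 1252161 ≡ 1033
220^8 ≡ 1033^2 = 1067089 ≡ 1448
220^16 ≡ 1448^2 = 2096704 ≡ 1792
220^32 ≡ 1792^2 = 3211264 ≡ 3430
220^64 ≡ 3430^2 = 11764900 ≡ 2842
220^128 ≡ 2842^2 = 8076964 ≡ 2824
220^256 ≡ 2824^2 = 7974976 ≡ 2672
220^512 ≡ 2672^2 = 7139584 ≡ 153
979 = 512 + 256 + 128 + 64 + 16 + 2 + 1, so 220^979 ≡ 153·2672·2824·2842·1792·1119·220 ≡ 2462 (mod 3637)
R · y^e mod p:
1198^2 = 1435204 ≡ 2226
1198^4 ≡ 2226^2 = 4955076 ≡ 1482
1198^8 ≡ 1482^2 = 2196324 ≡ 3213
1198^16 ≡ 3213^2 = 10323369 ≡ 1563
1198^32 ≡ 1563^2 = 2442969 ≡ 2542
1198^64 ≡ 2542^2 = 6461764 ≡ 2452
1198^128 ≡ 2452^2 = 6012304 ≡ 343
1198^256 ≡ 343^2 = 117649 ≡ 1265
1198^512 ≡ 1265^2 = 1600225 ≡ 3582
1198^1024 ≡ 3582^2 = 12830724 ≡ 3025
1198^2048 ≡ 3025^2 = 9150625 ≡ 3570
2991 = 2048 + 512 + 256 + 128 + 32 + 8 + 4 + 2 + 1, so 1198^2991 ≡ 3570·3582·1265·343·2542·3213·1482·2226·1198 ≡ 1916 (mod 3637)
741·1916 = 1419756 ≡ 1326 (mod 3637)
2462 ≠ 1326; the check fails.

no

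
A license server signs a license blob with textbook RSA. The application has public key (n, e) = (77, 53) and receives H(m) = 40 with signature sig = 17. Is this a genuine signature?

genuine

sig^53 mod 77 = 40
Since 40 equals the digest 40, verification succeeds.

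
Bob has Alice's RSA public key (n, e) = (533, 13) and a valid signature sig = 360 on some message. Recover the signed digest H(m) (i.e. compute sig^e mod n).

360

sig^13 mod 533 = 360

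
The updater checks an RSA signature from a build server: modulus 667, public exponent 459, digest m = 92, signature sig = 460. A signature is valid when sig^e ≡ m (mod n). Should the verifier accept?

reject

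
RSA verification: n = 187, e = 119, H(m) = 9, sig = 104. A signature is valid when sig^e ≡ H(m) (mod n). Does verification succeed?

passes

Squares mod 187: sig^1≡104, sig^2≡157, sig^4≡152, sig^8≡103, sig^16≡137, sig^32≡69, sig^64≡86
119 = 64 + 32 + 16 + 4 + 2 + 1, so sig^119 ≡ 86·69·137·152·157·104 ≡ 9 (mod 187)
sig^119 mod 187 = 9 matches H(m).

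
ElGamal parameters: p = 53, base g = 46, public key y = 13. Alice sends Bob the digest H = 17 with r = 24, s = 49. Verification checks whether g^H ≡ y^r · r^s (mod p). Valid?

no

Left side g^H mod p:
46^2 = 2116 ≡ 49
46^4 ≡ 49^2 = 2401 ≡ 16
46^8 ≡ 16^2 = 256 ≡ 44
46^16 ≡ 44^2 = 1936 ≡ 28
17 = 16 + 1, so 46^17 ≡ 28·46 ≡ 16 (mod 53)
Right side y^r · r^s mod p:
13^2 = 169 ≡ 10
13^4 ≡ 10^2 = 100 ≡ 47
13^8 ≡ 47^2 = 2209 ≡ 36
13^16 ≡ 36^2 = 1296 ≡ 24
24 = 16 + 8, so 13^24 ≡ 24·36 ≡ 16 (mod 53)
24^2 = 576 ≡ 46
24^4 ≡ 46^2 = 2116 ≡ 49
24^8 ≡ 49^2 = 2401 ≡ 16
24^16 ≡ 16^2 = 256 ≡ 44
24^32 ≡ 44^2 = 1936 ≡ 28
49 = 32 + 16 + 1, so 24^49 ≡ 28·44·24 ≡ 47 (mod 53)
16·47 = 752 ≡ 10 (mod 53)
16 ≠ 10, so verification fails.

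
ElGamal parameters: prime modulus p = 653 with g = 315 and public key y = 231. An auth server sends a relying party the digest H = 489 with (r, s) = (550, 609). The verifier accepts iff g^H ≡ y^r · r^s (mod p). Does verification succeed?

passes

Left side g^H mod p:
Squares mod 653: 315^1≡315, 315^2≡622, 315^4≡308, 315^8≡179, 315^16≡44, 315^32≡630, 315^64≡529, 315^128≡357, 315^256≡114
489 = 256 + 128 + 64 + 32 + 8 + 1, so 315^489 ≡ 114·357·529·630·179·315 ≡ 149 (mod 653)
Right side y^r · r^s mod p:
Squares mod 653: 231^1≡231, 231^2≡468, 231^4≡269, 231^8≡531, 231^16≡518, 231^32≡594, 231^64≡216, 231^128≡293, 231^256≡306, 231^512≡257
550 = 512 + 32 + 4 + 2, so 231^550 ≡ 257·594·269·468 ≡ 138 (mod 653)
Squares mod 653: 550^1≡550, 550^2≡161, 550^4≡454, 550^8≡421, 550^16≡278, 550^32≡230, 550^64≡7, 550^128≡49, 550^256≡442, 550^512≡117
609 = 512 + 64 + 32 + 1, so 550^609 ≡ 117·7·230·550 ≡ 479 (mod 653)
138·479 = 66102 ≡ 149 (mod 653)
149 ≡ 149 (mod 653), so the signature is genuine.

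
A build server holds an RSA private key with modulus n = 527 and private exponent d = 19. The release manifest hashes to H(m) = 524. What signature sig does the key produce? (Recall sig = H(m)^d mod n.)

143

(H(m))^19 mod 527 = 143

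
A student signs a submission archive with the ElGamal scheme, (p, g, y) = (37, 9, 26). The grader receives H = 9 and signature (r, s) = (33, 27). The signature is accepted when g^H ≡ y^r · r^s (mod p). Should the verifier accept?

accept

Left side g^H mod p:
9^2 = 81 ≡ 7
9^4 ≡ 7^2 = 49 ≡ 12
9^8 ≡ 12^2 = 144 ≡ 33
9 = 8 + 1, so 9^9 ≡ 33·9 ≡ 1 (mod 37)
Right side y^r · r^s mod p:
26^2 = 676 ≡ 10
26^4 ≡ 10^2 = 100 ≡ 26
26^8 ≡ 26^2 = 676 ≡ 10
26^16 ≡ 10^2 = 100 ≡ 26
26^32 ≡ 26^2 = 676 ≡ 10
33 = 32 + 1, so 26^33 ≡ 10·26 ≡ 1 (mod 37)
33^2 = 1089 ≡ 16
33^4 ≡ 16^2 = 256 ≡ 34
33^8 ≡ 34^2 = 1156 ≡ 9
33^16 ≡ 9^2 = 81 ≡ 7
27 = 16 + 8 + 2 + 1, so 33^27 ≡ 7·9·16·33 ≡ 1 (mod 37)
1·1 = 1 ≡ 1 (mod 37)
1 ≡ 1 (mod 37), so the signature is genuine.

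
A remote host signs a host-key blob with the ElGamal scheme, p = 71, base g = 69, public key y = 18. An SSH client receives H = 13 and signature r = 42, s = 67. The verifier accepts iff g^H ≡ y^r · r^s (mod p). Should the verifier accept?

Left side g^H mod p:
Squares mod 71: 69^1≡69, 69^2≡4, 69^4≡16, 69^8≡43
13 = 8 + 4 + 1, so 69^13 ≡ 43·16·69 ≡ 44 (mod 71)
Right side y^r · r^s mod p:
Squares mod 71: 18^1≡18, 18^2≡40, 18^4≡38, 18^8≡24, 18^16≡8, 18^32≡64
42 = 32 + 8 + 2, so 18^42 ≡ 64·24·40 ≡ 25 (mod 71)
Squares mod 71: 42^1≡42, 42^2≡60, 42^4≡50, 42^8≡15, 42^16≡12, 42^32≡2, 42^64≡4
67 = 64 + 2 + 1, so 42^67 ≡ 4·60·42 ≡ 69 (mod 71)
25·69 = 1725 ≡ 21 (mod 71)
44 ≠ 21, so verification fails.

reject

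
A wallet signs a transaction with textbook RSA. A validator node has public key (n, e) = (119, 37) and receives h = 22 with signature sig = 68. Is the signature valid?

invalid

sig^2 ≡ 68^2 = 4624 ≡ 102
sig^4 ≡ 102^2 = 10404 ≡ 51
sig^8 ≡ 51^2 = 2601 ≡ 102
sig^16 ≡ 102^2 = 10404 ≡ 51
sig^32 ≡ 51^2 = 2601 ≡ 102
37 = 32 + 4 + 1, so sig^37 ≡ 102·51·68 ≡ 68 (mod 119)
sig^37 mod 119 = 68, but h = 22.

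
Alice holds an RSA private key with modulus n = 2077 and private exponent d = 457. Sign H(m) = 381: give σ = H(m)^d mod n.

(H(m))^2 ≡ 381^2 = 145161 ≡ 1848
(H(m))^4 ≡ 1848^2 = 3415104 ≡ 516
(H(m))^8 ≡ 516^2 = 266256 ≡ 400
(H(m))^16 ≡ 400^2 = 160000 ≡ 71
(H(m))^32 ≡ 71^2 = 5041 ≡ 887
(H(m))^64 ≡ 887^2 = 786769 ≡ 1663
(H(m))^128 ≡ 1663^2 = 2765569 ≡ 1082
(H(m))^256 ≡ 1082^2 = 1170724 ≡ 1373
457 = 256 + 128 + 64 + 8 + 1, so (H(m))^457 ≡ 1373·1082·1663·400·381 ≡ 41 (mod 2077)

41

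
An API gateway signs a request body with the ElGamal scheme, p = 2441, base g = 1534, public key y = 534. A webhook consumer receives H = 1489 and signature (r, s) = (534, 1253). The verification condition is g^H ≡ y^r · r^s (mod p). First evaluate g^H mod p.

1002

1534^2 = 2353156 ≡ 32
1534^4 ≡ 32^2 = 1024
1534^8 ≡ 1024^2 = 1048576 ≡ 1387
1534^16 ≡ 1387^2 = 1923769 ≡ 261
1534^32 ≡ 261^2 = 68121 ≡ 2214
1534^64 ≡ 2214^2 = 4901796 ≡ 268
1534^128 ≡ 268^2 = 71824 ≡ 1035
1534^256 ≡ 1035^2 = 1071225 ≡ 2067
1534^512 ≡ 2067^2 = 4272489 ≡ 739
1534^1024 ≡ 739^2 = 546121 ≡ 1778
1489 = 1024 + 256 + 128 + 64 + 16 + 1, so 1534^1489 ≡ 1778·2067·1035·268·261·1534 ≡ 1002 (mod 2441)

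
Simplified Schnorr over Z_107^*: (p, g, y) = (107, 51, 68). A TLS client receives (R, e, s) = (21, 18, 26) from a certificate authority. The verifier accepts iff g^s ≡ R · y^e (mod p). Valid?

no

g^s mod p:
51^2 = 2601 ≡ 33
51^4 ≡ 33^2 = 1089 ≡ 19
51^8 ≡ 19^2 = 361 ≡ 40
51^16 ≡ 40^2 = 1600 ≡ 102
26 = 16 + 8 + 2, so 51^26 ≡ 102·40·33 ≡ 34 (mod 107)
R · y^e mod p:
68^2 = 4624 ≡ 23
68^4 ≡ 23^2 = 529 ≡ 101
68^8 ≡ 101^2 = 10201 ≡ 36
68^16 ≡ 36^2 = 1296 ≡ 12
18 = 16 + 2, so 68^18 ≡ 12·23 ≡ 62 (mod 107)
21·62 = 1302 ≡ 18 (mod 107)
34 ≠ 18; the check fails.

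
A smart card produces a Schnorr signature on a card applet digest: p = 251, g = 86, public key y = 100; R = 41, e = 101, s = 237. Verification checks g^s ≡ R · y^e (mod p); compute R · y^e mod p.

Squares mod 251: 100^1≡100, 100^2≡211, 100^4≡94, 100^8≡51, 100^16≡91, 100^32≡249, 100^64≡4
101 = 64 + 32 + 4 + 1, so 100^101 ≡ 4·249·94·100 ≡ 100 (mod 251)
R · y^e ≡ 41·100 = 4100 ≡ 84 (mod 251)

84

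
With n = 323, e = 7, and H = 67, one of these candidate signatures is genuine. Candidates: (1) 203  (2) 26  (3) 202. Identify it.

Candidate 1: Squares mod 323: 203^1≡203, 203^2≡188, 203^4≡137; 7 = 4 + 2 + 1, so 203^7 ≡ 137·188·203 ≡ 67 (mod 323)
  → matches H = 67
Candidate 2: Squares mod 323: 26^1≡26, 26^2≡30, 26^4≡254; 7 = 4 + 2 + 1, so 26^7 ≡ 254·30·26 ≡ 121 (mod 323)
Candidate 3: Squares mod 323: 202^1≡202, 202^2≡106, 202^4≡254; 7 = 4 + 2 + 1, so 202^7 ≡ 254·106·202 ≡ 297 (mod 323)

1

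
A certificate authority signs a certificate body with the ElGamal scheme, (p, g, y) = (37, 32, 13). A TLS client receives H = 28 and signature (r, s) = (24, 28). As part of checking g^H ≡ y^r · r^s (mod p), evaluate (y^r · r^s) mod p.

13^24 mod 37 = 26
24^28 mod 37 = 33
y^r · r^s ≡ 26·33 = 858 ≡ 7 (mod 37)

7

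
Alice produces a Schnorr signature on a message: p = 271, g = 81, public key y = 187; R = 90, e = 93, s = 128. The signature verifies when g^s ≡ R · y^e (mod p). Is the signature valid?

g^s mod p:
81^2 = 6561 ≡ 57
81^4 ≡ 57^2 = 3249 ≡ 268
81^8 ≡ 268^2 = 71824 ≡ 9
81^16 ≡ 9^2 = 81
81^32 ≡ 81^2 = 6561 ≡ 57
81^64 ≡ 57^2 = 3249 ≡ 268
81^128 ≡ 268^2 = 71824 ≡ 9
R · y^e mod p:
187^2 = 34969 ≡ 10
187^4 ≡ 10^2 = 100
187^8 ≡ 100^2 = 10000 ≡ 244
187^16 ≡ 244^2 = 59536 ≡ 187
187^32 ≡ 187^2 = 34969 ≡ 10
187^64 ≡ 10^2 = 100
93 = 64 + 16 + 8 + 4 + 1, so 187^93 ≡ 100·187·244·100·187 ≡ 244 (mod 271)
90·244 = 21960 ≡ 9 (mod 271)
9 ≡ 9 (mod 271); signature holds.

valid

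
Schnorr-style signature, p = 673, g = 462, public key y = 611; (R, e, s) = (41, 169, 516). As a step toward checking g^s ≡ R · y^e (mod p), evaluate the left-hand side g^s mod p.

624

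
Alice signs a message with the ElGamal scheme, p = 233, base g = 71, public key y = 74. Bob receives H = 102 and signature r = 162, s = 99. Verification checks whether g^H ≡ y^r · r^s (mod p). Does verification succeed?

Left side g^H mod p:
71^2 = 5041 ≡ 148
71^4 ≡ 148^2 = 21904 ≡ 2
71^8 ≡ 2^2 = 4
71^16 ≡ 4^2 = 16
71^32 ≡ 16^2 = 256 ≡ 23
71^64 ≡ 23^2 = 529 ≡ 63
102 = 64 + 32 + 4 + 2, so 71^102 ≡ 63·23·2·148 ≡ 184 (mod 233)
Right side y^r · r^s mod p:
74^2 = 5476 ≡ 117
74^4 ≡ 117^2 = 13689 ≡ 175
74^8 ≡ 175^2 = 30625 ≡ 102
74^16 ≡ 102^2 = 10404 ≡ 152
74^32 ≡ 152^2 = 23104 ≡ 37
74^64 ≡ 37^2 = 1369 ≡ 204
74^128 ≡ 204^2 = 41616 ≡ 142
162 = 128 + 32 + 2, so 74^162 ≡ 142·37·117 ≡ 64 (mod 233)
162^2 = 26244 ≡ 148
162^4 ≡ 148^2 = 21904 ≡ 2
162^8 ≡ 2^2 = 4
162^16 ≡ 4^2 = 16
162^32 ≡ 16^2 = 256 ≡ 23
162^64 ≡ 23^2 = 529 ≡ 63
99 = 64 + 32 + 2 + 1, so 162^99 ≡ 63·23·148·162 ≡ 225 (mod 233)
64·225 = 14400 ≡ 187 (mod 233)
184 ≠ 187, so verification fails.

fails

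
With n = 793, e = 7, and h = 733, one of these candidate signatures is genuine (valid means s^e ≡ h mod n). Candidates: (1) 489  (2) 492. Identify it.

1

Candidate 1: Squares mod 793: 489^1≡489, 489^2≡428, 489^4≡1; 7 = 4 + 2 + 1, so 489^7 ≡ 1·428·489 ≡ 733 (mod 793)
  → matches h = 733
Candidate 2: Squares mod 793: 492^1≡492, 492^2≡199, 492^4≡744; 7 = 4 + 2 + 1, so 492^7 ≡ 744·199·492 ≡ 158 (mod 793)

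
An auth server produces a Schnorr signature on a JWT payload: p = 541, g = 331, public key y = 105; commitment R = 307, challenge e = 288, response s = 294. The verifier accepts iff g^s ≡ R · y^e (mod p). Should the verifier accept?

reject

g^s mod p:
Squares mod 541: 331^1≡331, 331^2≡279, 331^4≡478, 331^8≡182, 331^16≡123, 331^32≡522, 331^64≡361, 331^128≡481, 331^256≡354
294 = 256 + 32 + 4 + 2, so 331^294 ≡ 354·522·478·279 ≡ 336 (mod 541)
R · y^e mod p:
Squares mod 541: 105^1≡105, 105^2≡205, 105^4≡368, 105^8≡174, 105^16≡521, 105^32≡400, 105^64≡405, 105^128≡102, 105^256≡125
288 = 256 + 32, so 105^288 ≡ 125·400 ≡ 228 (mod 541)
307·228 = 69996 ≡ 207 (mod 541)
336 ≠ 207; the check fails.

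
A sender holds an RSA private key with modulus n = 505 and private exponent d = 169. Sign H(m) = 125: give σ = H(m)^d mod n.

Squares mod 505: (H(m))^1≡125, (H(m))^2≡475, (H(m))^4≡395, (H(m))^8≡485, (H(m))^16≡400, (H(m))^32≡420, (H(m))^64≡155, (H(m))^128≡290
169 = 128 + 32 + 8 + 1, so (H(m))^169 ≡ 290·420·485·125 ≡ 355 (mod 505)

355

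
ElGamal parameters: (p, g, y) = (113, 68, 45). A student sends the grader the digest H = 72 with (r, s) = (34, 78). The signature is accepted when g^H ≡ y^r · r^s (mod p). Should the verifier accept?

accept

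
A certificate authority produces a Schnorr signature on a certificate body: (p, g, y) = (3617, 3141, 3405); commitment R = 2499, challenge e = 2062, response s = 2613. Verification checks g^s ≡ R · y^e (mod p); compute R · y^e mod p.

351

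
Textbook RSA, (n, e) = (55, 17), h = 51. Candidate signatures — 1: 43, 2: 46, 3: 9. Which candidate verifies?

Candidate 1: 43^17 mod 55 = 43
Candidate 2: 46^17 mod 55 = 51
  → matches h = 51
Candidate 3: 9^17 mod 55 = 4

2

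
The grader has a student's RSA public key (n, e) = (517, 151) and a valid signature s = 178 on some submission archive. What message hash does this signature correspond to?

Squares mod 517: s^1≡178, s^2≡147, s^4≡412, s^8≡168, s^16≡306, s^32≡59, s^64≡379, s^128≡432
151 = 128 + 16 + 4 + 2 + 1, so s^151 ≡ 432·306·412·147·178 ≡ 244 (mod 517)

244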